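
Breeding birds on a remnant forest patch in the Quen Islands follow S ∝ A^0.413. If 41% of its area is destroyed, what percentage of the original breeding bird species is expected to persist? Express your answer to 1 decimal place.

S_new/S_old = (A_new/A_old)^z = 0.59^0.413
= exp(0.413 × ln 0.59) = exp(0.413 × -0.5276) = exp(-0.2179) ≈ 0.8042

80.4%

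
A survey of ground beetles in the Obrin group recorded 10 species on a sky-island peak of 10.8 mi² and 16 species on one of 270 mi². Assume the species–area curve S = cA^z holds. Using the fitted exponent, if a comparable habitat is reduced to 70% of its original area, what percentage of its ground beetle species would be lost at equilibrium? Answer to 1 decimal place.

5.1%

z = ln(16/10) / ln(270/10.8) = 0.4700 / 3.2189 = 0.1460
S_new/S_old = (A_new/A_old)^z = 0.7^0.1460 = exp(0.1460 × -0.3567) = 0.9493
Fraction lost = 1 − 0.9493 = 0.05075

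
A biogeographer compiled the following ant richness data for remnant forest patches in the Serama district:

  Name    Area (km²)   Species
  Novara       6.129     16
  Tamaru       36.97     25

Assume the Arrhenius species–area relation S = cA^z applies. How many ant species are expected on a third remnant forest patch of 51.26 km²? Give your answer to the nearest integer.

27

z = ln(25/16) / ln(36.97/6.129) = 0.4463 / 1.7971 = 0.2483
c = 16 / 6.129^0.2483 = 16 / 1.569 = 10.2
S₃ = 10.2 × 51.26^0.2483 = 10.2 × 2.658 ≈ 27.11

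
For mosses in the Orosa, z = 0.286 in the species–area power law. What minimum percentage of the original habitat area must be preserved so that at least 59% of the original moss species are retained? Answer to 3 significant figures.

15.8%

Need (A_new/A_old)^0.286 = 0.59, so A_new/A_old = 0.59^(1/0.286) = 0.59^3.497
ln(A_new/A_old) = ln 0.59 / 0.286 = -0.5276 / 0.286 = -1.8449
A_new/A_old = e^-1.8449 ≈ 0.158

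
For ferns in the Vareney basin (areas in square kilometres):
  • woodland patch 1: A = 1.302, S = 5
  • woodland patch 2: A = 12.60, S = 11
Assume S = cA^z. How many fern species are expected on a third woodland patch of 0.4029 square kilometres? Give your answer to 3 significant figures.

z = ln(11/5) / ln(12.6/1.302) = 0.7885 / 2.2698 = 0.3474
c = 5 / 1.302^0.3474 = 5 / 1.096 = 4.562
S₃ = 4.562 × 0.4029^0.3474 = 4.562 × 0.7292 ≈ 3.327

3.33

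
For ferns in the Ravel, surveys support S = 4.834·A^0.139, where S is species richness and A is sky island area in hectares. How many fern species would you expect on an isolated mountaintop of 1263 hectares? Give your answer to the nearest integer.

13

S = 4.834 × 1263^0.139 = 4.834 × 2.698 ≈ 13.04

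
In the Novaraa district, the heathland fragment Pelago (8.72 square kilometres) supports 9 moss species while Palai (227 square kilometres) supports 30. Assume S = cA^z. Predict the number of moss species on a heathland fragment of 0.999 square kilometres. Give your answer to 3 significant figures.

4.04

z = ln(30/9) / ln(227/8.72) = 1.2040 / 3.2593 = 0.3694
c = 9 / 8.72^0.3694 = 9 / 2.225 = 4.044
S₃ = 4.044 × 0.999^0.3694 = 4.044 × 0.9996 ≈ 4.043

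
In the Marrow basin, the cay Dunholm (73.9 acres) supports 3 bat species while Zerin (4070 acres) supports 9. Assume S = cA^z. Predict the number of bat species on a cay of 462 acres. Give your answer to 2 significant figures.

5.0

z = ln(9/3) / ln(4070/73.9) = 1.0986 / 4.0087 = 0.2741
c = 3 / 73.9^0.2741 = 3 / 3.252 = 0.9226
S₃ = 0.9226 × 462^0.2741 = 0.9226 × 5.374 ≈ 4.958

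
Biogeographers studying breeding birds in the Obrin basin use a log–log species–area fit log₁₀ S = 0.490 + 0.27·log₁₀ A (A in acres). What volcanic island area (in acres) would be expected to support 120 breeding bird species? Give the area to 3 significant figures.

120 = 3.09 × A^0.27  ⇒  A^0.27 = 120/3.09 = 38.83
ln A = ln(38.83) / 0.27 = 3.6592 / 0.27 = 13.5527
A = e^13.5527 ≈ 768876 acres

769000 acres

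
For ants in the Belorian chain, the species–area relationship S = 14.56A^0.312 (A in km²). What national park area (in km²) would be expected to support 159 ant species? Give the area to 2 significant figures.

159 = 14.56 × A^0.312  ⇒  A^0.312 = 159/14.56 = 10.92
ln A = ln(10.92) / 0.312 = 2.3906 / 0.312 = 7.6623
A = e^7.6623 ≈ 2127 km²

2100 km²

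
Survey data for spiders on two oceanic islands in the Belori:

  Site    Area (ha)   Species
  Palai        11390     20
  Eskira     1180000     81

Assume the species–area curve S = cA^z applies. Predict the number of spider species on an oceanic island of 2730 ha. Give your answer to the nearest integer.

z = ln(81/20) / ln(1180000/11390) = 1.3987 / 4.6405 = 0.3014
c = 20 / 11390^0.3014 = 20 / 16.7 = 1.198
S₃ = 1.198 × 2730^0.3014 = 1.198 × 10.86 ≈ 13

13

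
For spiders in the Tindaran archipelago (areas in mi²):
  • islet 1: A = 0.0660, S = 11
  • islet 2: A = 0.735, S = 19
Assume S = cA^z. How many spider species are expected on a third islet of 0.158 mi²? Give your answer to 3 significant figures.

z = ln(19/11) / ln(0.735/0.066) = 0.5465 / 2.4102 = 0.2268
c = 11 / 0.066^0.2268 = 11 / 0.5399 = 20.37
S₃ = 20.37 × 0.158^0.2268 = 20.37 × 0.6581 ≈ 13.41

13.4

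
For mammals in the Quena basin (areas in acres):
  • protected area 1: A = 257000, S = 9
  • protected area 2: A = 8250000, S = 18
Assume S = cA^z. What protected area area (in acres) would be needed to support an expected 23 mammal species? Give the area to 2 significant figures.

z = ln(18/9) / ln(8250000/257000) = 0.6931 / 3.4689 = 0.1998
c = 9 / 257000^0.1998 = 9 / 12.05 = 0.7469
A = (23/0.7469)^(1/0.1998) ⇒ ln A = ln(30.8)/0.1998 = 17.1525
A = e^17.1525 ≈ 28132957 acres

28000000 acres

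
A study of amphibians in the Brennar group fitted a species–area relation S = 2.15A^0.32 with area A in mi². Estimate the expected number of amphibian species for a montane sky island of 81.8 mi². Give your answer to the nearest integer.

9 species

S = 2.15 × 81.8^0.32
ln S = ln 2.15 + 0.32 × ln 81.8 = 0.7655 + 0.32 × 4.4043 = 2.1748
S = e^2.1748 ≈ 8.801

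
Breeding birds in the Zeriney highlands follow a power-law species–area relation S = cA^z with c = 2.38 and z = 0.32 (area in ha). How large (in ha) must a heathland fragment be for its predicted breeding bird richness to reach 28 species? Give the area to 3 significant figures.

28 = 2.38 × A^0.32  ⇒  A^0.32 = 28/2.38 = 11.76
ln A = ln(11.76) / 0.32 = 2.4651 / 0.32 = 7.7035
A = e^7.7035 ≈ 2216 ha

2220 ha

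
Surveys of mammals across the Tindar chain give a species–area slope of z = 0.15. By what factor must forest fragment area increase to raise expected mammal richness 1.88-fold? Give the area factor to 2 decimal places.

67.25

(A₂/A₁)^0.15 = 1.88, so A₂/A₁ = 1.88^(1/0.15) = 1.88^6.667
ln(A₂/A₁) = ln 1.88 / 0.15 = 0.6313 / 0.15 = 4.2085
A₂/A₁ = e^4.2085 ≈ 67.25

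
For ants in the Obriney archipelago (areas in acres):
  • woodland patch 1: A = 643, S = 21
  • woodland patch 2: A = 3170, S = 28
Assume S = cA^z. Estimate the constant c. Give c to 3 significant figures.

z = ln(S₂/S₁) / ln(A₂/A₁) = ln(28/21) / ln(3170/643) = 0.2877 / 1.5953 = 0.1803
c = S₁ / A₁^z = 21 / 643^0.1803 = 21 / 3.209 = 6.544

6.54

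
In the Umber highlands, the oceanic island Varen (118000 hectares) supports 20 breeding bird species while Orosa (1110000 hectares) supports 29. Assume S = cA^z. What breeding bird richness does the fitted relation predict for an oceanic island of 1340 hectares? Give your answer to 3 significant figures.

z = ln(29/20) / ln(1110000/118000) = 0.3716 / 2.2414 = 0.1658
c = 20 / 118000^0.1658 = 20 / 6.931 = 2.886
S₃ = 2.886 × 1340^0.1658 = 2.886 × 3.299 ≈ 9.52

9.52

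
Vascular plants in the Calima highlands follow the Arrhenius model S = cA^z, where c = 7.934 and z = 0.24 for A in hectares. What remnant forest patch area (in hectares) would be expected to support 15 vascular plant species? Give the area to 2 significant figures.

14 hectares

15 = 7.934 × A^0.24  ⇒  A^0.24 = 15/7.934 = 1.891
ln A = ln(1.891) / 0.24 = 0.6369 / 0.24 = 2.6537
A = e^2.6537 ≈ 14.21 hectares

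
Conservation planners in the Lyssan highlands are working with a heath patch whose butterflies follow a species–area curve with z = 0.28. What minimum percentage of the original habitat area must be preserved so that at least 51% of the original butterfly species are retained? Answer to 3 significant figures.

9.03%

Need (A_new/A_old)^0.28 = 0.51, so A_new/A_old = 0.51^(1/0.28) = 0.51^3.571
ln(A_new/A_old) = ln 0.51 / 0.28 = -0.6733 / 0.28 = -2.4048
A_new/A_old = e^-2.4048 ≈ 0.09028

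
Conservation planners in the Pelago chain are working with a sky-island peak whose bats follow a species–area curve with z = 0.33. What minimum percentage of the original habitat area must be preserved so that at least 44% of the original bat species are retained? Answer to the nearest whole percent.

8%

Need (A_new/A_old)^0.33 = 0.44, so A_new/A_old = 0.44^(1/0.33) = 0.44^3.03
ln(A_new/A_old) = ln 0.44 / 0.33 = -0.8210 / 0.33 = -2.4878
A_new/A_old = e^-2.4878 ≈ 0.08309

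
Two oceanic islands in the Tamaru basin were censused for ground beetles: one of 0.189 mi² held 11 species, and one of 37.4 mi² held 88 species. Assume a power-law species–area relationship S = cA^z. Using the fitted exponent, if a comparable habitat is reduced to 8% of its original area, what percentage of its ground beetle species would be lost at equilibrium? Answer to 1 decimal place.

z = ln(88/11) / ln(37.4/0.189) = 2.0794 / 5.2877 = 0.3933
S_new/S_old = (A_new/A_old)^z = 0.08^0.3933 = exp(0.3933 × -2.5257) = 0.3704
Fraction lost = 1 − 0.3704 = 0.6296

63.0%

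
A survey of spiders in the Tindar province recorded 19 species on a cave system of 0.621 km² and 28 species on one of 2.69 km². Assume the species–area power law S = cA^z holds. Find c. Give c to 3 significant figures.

z = ln(S₂/S₁) / ln(A₂/A₁) = ln(28/19) / ln(2.69/0.621) = 0.3878 / 1.4660 = 0.2645
c = S₁ / A₁^z = 19 / 0.621^0.2645 = 19 / 0.8816 = 21.55

21.6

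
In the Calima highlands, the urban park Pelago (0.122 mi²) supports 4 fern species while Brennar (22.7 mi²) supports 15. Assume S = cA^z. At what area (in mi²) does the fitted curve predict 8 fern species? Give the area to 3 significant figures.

z = ln(15/4) / ln(22.7/0.122) = 1.3218 / 5.2261 = 0.2529
c = 4 / 0.122^0.2529 = 4 / 0.5874 = 6.81
A = (8/6.81)^(1/0.2529) ⇒ ln A = ln(1.175)/0.2529 = 0.6369
A = e^0.6369 ≈ 1.891 mi²

1.89 mi²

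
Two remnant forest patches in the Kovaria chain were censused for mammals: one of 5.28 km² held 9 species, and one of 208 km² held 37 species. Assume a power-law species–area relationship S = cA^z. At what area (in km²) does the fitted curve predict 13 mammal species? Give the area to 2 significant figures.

14 km²

z = ln(37/9) / ln(208/5.28) = 1.4137 / 3.6736 = 0.3848
c = 9 / 5.28^0.3848 = 9 / 1.897 = 4.744
A = (13/4.744)^(1/0.3848) ⇒ ln A = ln(2.74)/0.3848 = 2.6195
A = e^2.6195 ≈ 13.73 km²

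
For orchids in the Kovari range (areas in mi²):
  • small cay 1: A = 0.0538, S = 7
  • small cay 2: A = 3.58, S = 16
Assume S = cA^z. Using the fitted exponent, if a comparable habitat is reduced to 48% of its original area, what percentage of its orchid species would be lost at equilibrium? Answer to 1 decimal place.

z = ln(16/7) / ln(3.58/0.0538) = 0.8267 / 4.1978 = 0.1969
S_new/S_old = (A_new/A_old)^z = 0.48^0.1969 = exp(0.1969 × -0.7340) = 0.8654
Fraction lost = 1 − 0.8654 = 0.1346

13.5%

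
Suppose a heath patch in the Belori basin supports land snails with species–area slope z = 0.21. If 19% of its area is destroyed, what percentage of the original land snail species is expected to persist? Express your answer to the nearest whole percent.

S_new/S_old = (A_new/A_old)^z = 0.81^0.21
= exp(0.21 × ln 0.81) = exp(0.21 × -0.2107) = exp(-0.0443) ≈ 0.9567

96%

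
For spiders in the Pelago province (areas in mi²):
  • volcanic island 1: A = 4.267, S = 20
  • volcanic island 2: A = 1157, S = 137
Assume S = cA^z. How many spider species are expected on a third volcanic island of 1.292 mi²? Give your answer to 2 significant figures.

13

z = ln(137/20) / ln(1157/4.267) = 1.9242 / 5.6027 = 0.3435
c = 20 / 4.267^0.3435 = 20 / 1.646 = 12.15
S₃ = 12.15 × 1.292^0.3435 = 12.15 × 1.092 ≈ 13.27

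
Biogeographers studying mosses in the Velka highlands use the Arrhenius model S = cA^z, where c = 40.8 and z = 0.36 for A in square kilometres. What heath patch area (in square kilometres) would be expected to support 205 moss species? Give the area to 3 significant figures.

205 = 40.8 × A^0.36  ⇒  A^0.36 = 205/40.8 = 5.025
ln A = ln(5.025) / 0.36 = 1.6143 / 0.36 = 4.4842
A = e^4.4842 ≈ 88.61 square kilometres

88.6 square kilometres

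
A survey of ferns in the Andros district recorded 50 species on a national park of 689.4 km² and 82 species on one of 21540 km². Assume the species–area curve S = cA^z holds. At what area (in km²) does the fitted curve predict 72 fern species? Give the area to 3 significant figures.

8720 km²

z = ln(82/50) / ln(21540/689.4) = 0.4947 / 3.4418 = 0.1437
c = 50 / 689.4^0.1437 = 50 / 2.558 = 19.54
A = (72/19.54)^(1/0.1437) ⇒ ln A = ln(3.684)/0.1437 = 9.0728
A = e^9.0728 ≈ 8715 km²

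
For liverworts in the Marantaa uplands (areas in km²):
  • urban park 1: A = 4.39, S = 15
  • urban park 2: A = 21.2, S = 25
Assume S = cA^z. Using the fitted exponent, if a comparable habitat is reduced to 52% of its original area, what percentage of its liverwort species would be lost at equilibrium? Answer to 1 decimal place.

19.1%

z = ln(25/15) / ln(21.2/4.39) = 0.5108 / 1.5747 = 0.3244
S_new/S_old = (A_new/A_old)^z = 0.52^0.3244 = exp(0.3244 × -0.6539) = 0.8089
Fraction lost = 1 − 0.8089 = 0.1911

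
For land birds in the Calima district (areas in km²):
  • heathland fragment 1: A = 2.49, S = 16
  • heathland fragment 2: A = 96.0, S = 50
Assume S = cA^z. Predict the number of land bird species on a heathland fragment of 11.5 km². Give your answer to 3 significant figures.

25.8

z = ln(50/16) / ln(96/2.49) = 1.1394 / 3.6521 = 0.3120
c = 16 / 2.49^0.3120 = 16 / 1.329 = 12.04
S₃ = 12.04 × 11.5^0.3120 = 12.04 × 2.143 ≈ 25.79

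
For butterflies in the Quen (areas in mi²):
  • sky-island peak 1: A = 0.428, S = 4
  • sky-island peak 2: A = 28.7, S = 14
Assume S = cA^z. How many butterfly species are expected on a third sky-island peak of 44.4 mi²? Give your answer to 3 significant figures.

15.9

z = ln(14/4) / ln(28.7/0.428) = 1.2528 / 4.2055 = 0.2979
c = 4 / 0.428^0.2979 = 4 / 0.7766 = 5.15
S₃ = 5.15 × 44.4^0.2979 = 5.15 × 3.095 ≈ 15.94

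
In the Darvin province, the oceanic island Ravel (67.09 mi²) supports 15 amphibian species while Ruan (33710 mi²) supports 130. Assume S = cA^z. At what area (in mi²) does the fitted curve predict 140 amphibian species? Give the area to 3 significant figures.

z = ln(130/15) / ln(33710/67.09) = 2.1595 / 6.2195 = 0.3472
c = 15 / 67.09^0.3472 = 15 / 4.308 = 3.482
A = (140/3.482)^(1/0.3472) ⇒ ln A = ln(40.2)/0.3472 = 10.6390
A = e^10.6390 ≈ 41731 mi²

41700 mi²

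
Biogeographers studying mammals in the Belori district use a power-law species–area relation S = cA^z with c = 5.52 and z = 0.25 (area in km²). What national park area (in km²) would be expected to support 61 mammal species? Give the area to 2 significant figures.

61 = 5.52 × A^0.25  ⇒  A^0.25 = 61/5.52 = 11.05
ln A = ln(11.05) / 0.25 = 2.4025 / 0.25 = 9.6100
A = e^9.6100 ≈ 14913 km²

15000 km²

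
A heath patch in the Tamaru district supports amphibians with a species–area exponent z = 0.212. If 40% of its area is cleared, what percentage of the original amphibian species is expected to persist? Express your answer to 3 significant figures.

89.7%

S_new/S_old = (A_new/A_old)^z = 0.6^0.212
= exp(0.212 × ln 0.6) = exp(0.212 × -0.5108) = exp(-0.1083) ≈ 0.8974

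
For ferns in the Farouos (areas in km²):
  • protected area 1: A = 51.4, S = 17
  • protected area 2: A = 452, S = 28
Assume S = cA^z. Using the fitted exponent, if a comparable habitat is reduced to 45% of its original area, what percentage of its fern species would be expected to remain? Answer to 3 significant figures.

83.3%

z = ln(28/17) / ln(452/51.4) = 0.4990 / 2.1740 = 0.2295
S_new/S_old = (A_new/A_old)^z = 0.45^0.2295 = exp(0.2295 × -0.7985) = 0.8325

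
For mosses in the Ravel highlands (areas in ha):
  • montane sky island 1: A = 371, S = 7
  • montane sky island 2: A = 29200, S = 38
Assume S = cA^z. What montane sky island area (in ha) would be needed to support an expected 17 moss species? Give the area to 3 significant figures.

z = ln(38/7) / ln(29200/371) = 1.6917 / 4.3657 = 0.3875
c = 7 / 371^0.3875 = 7 / 9.899 = 0.7071
A = (17/0.7071)^(1/0.3875) ⇒ ln A = ln(24.04)/0.3875 = 8.2061
A = e^8.2061 ≈ 3663 ha

3660 ha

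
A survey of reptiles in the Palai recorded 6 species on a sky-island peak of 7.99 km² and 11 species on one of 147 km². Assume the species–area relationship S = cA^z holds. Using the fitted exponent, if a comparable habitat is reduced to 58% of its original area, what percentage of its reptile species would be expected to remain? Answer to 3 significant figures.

89.3%

z = ln(11/6) / ln(147/7.99) = 0.6061 / 2.9122 = 0.2081
S_new/S_old = (A_new/A_old)^z = 0.58^0.2081 = exp(0.2081 × -0.5447) = 0.8928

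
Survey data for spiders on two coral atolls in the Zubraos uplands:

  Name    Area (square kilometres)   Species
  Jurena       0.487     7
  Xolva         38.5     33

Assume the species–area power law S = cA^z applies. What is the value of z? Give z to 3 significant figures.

Taking logs: ln S = ln c + z ln A, so z = (ln S₂ − ln S₁)/(ln A₂ − ln A₁).
z = ln(33/7) / ln(38.5/0.487) = ln(4.714) / ln(79.06) = 1.5506 / 4.3701 = 0.3548

0.355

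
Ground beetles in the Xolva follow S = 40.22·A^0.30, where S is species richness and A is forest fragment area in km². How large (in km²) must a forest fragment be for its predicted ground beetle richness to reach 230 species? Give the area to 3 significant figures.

334 km²

230 = 40.22 × A^0.3  ⇒  A^0.3 = 230/40.22 = 5.719
ln A = ln(5.719) / 0.3 = 1.7437 / 0.3 = 5.8124
A = e^5.8124 ≈ 334.4 km²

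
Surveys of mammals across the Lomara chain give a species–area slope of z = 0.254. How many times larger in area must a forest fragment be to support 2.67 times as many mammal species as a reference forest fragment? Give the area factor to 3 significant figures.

(A₂/A₁)^0.254 = 2.67, so A₂/A₁ = 2.67^(1/0.254) = 2.67^3.937
ln(A₂/A₁) = ln 2.67 / 0.254 = 0.9821 / 0.254 = 3.8665
A₂/A₁ = e^3.8665 ≈ 47.77

47.8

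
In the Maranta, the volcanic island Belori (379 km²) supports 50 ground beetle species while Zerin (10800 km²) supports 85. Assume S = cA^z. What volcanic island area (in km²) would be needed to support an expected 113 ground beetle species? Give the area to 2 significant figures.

65000 km²

z = ln(85/50) / ln(10800/379) = 0.5306 / 3.3498 = 0.1584
c = 50 / 379^0.1584 = 50 / 2.561 = 19.52
A = (113/19.52)^(1/0.1584) ⇒ ln A = ln(5.789)/0.1584 = 11.0848
A = e^11.0848 ≈ 65173 km²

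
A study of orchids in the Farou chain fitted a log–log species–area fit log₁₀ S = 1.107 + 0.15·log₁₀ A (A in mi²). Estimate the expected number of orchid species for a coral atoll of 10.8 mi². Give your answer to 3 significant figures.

18.3

S = 12.79 × 10.8^0.15
ln S = ln 12.79 + 0.15 × ln 10.8 = 2.5490 + 0.15 × 2.3795 = 2.9059
S = e^2.9059 ≈ 18.28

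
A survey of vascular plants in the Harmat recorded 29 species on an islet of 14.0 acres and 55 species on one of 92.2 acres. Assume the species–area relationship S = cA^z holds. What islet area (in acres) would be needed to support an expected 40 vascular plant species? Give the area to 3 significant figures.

36.1 acres

z = ln(55/29) / ln(92.2/14) = 0.6400 / 1.8849 = 0.3396
c = 29 / 14^0.3396 = 29 / 2.45 = 11.84
A = (40/11.84)^(1/0.3396) ⇒ ln A = ln(3.379)/0.3396 = 3.5861
A = e^3.5861 ≈ 36.09 acres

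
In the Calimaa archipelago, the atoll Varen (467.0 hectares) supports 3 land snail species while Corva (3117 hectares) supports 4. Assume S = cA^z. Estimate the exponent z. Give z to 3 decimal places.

0.152

Taking logs: ln S = ln c + z ln A, so z = (ln S₂ − ln S₁)/(ln A₂ − ln A₁).
z = ln(4/3) / ln(3117/467) = ln(1.333) / ln(6.675) = 0.2877 / 1.8983 = 0.1515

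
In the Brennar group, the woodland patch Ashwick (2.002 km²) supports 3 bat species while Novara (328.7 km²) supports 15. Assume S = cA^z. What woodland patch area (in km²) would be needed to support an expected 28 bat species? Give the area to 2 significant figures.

2400 km²

z = ln(15/3) / ln(328.7/2.002) = 1.6094 / 5.1010 = 0.3155
c = 3 / 2.002^0.3155 = 3 / 1.245 = 2.41
A = (28/2.41)^(1/0.3155) ⇒ ln A = ln(11.62)/0.3155 = 7.7734
A = e^7.7734 ≈ 2376 km²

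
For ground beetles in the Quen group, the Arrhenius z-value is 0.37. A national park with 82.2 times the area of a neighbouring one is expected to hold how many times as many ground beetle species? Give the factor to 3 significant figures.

5.11

S₂/S₁ = (A₂/A₁)^z = 82.2^0.37
ln(S₂/S₁) = 0.37 × ln 82.2 = 0.37 × 4.4092 = 1.6314
S₂/S₁ = e^1.6314 ≈ 5.111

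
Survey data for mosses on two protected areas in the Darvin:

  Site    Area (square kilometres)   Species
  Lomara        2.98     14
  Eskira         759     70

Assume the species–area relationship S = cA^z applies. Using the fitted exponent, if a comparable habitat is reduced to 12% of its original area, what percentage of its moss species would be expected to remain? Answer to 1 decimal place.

54.0%

z = ln(70/14) / ln(759/2.98) = 1.6094 / 5.5401 = 0.2905
S_new/S_old = (A_new/A_old)^z = 0.12^0.2905 = exp(0.2905 × -2.1203) = 0.5401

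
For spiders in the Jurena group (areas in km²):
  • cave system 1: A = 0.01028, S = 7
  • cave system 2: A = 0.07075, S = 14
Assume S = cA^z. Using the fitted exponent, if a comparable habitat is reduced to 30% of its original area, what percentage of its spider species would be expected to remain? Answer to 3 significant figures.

z = ln(14/7) / ln(0.07075/0.01028) = 0.6931 / 1.9290 = 0.3593
S_new/S_old = (A_new/A_old)^z = 0.3^0.3593 = exp(0.3593 × -1.2040) = 0.6488

64.9%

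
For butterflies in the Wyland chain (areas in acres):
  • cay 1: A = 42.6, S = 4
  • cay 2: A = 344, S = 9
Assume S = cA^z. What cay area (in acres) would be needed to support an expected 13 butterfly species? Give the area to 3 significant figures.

z = ln(9/4) / ln(344/42.6) = 0.8109 / 2.0888 = 0.3882
c = 4 / 42.6^0.3882 = 4 / 4.291 = 0.9321
A = (13/0.9321)^(1/0.3882) ⇒ ln A = ln(13.95)/0.3882 = 6.7878
A = e^6.7878 ≈ 887 acres

887 acres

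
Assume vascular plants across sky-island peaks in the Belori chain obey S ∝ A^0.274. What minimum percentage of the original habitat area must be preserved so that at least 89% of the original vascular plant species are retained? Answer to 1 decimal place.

Need (A_new/A_old)^0.274 = 0.89, so A_new/A_old = 0.89^(1/0.274) = 0.89^3.65
ln(A_new/A_old) = ln 0.89 / 0.274 = -0.1165 / 0.274 = -0.4253
A_new/A_old = e^-0.4253 ≈ 0.6536

65.4%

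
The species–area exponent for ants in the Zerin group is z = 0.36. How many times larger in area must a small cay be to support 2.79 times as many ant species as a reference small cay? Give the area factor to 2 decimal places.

17.29

(A₂/A₁)^0.36 = 2.79, so A₂/A₁ = 2.79^(1/0.36) = 2.79^2.778
ln(A₂/A₁) = ln 2.79 / 0.36 = 1.0260 / 0.36 = 2.8501
A₂/A₁ = e^2.8501 ≈ 17.29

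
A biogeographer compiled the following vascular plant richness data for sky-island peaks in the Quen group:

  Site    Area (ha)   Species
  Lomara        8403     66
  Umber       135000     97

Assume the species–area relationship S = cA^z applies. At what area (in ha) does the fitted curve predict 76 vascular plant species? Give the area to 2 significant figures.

z = ln(97/66) / ln(135000/8403) = 0.3851 / 2.7767 = 0.1387
c = 66 / 8403^0.1387 = 66 / 3.501 = 18.85
A = (76/18.85)^(1/0.1387) ⇒ ln A = ln(4.032)/0.1387 = 10.0537
A = e^10.0537 ≈ 23241 ha

23000 ha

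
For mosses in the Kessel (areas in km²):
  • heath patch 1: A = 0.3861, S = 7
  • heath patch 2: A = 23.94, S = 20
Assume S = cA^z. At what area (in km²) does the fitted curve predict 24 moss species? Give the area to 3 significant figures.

z = ln(20/7) / ln(23.94/0.3861) = 1.0498 / 4.1272 = 0.2544
c = 7 / 0.3861^0.2544 = 7 / 0.785 = 8.917
A = (24/8.917)^(1/0.2544) ⇒ ln A = ln(2.691)/0.2544 = 3.8923
A = e^3.8923 ≈ 49.02 km²

49.0 km²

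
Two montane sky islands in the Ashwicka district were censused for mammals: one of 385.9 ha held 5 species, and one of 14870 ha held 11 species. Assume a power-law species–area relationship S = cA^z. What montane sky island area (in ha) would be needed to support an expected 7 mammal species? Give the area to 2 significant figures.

1800 ha

z = ln(11/5) / ln(14870/385.9) = 0.7885 / 3.6515 = 0.2159
c = 5 / 385.9^0.2159 = 5 / 3.618 = 1.382
A = (7/1.382)^(1/0.2159) ⇒ ln A = ln(5.065)/0.2159 = 7.5139
A = e^7.5139 ≈ 1833 ha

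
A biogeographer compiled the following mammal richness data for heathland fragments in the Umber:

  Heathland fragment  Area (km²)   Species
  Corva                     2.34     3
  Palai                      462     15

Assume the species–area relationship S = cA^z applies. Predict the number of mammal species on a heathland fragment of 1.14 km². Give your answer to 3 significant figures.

2.41

z = ln(15/3) / ln(462/2.34) = 1.6094 / 5.2854 = 0.3045
c = 3 / 2.34^0.3045 = 3 / 1.295 = 2.316
S₃ = 2.316 × 1.14^0.3045 = 2.316 × 1.041 ≈ 2.41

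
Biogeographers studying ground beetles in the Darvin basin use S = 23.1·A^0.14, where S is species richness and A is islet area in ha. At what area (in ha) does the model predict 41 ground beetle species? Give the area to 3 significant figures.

60.2 ha

41 = 23.1 × A^0.14  ⇒  A^0.14 = 41/23.1 = 1.775
ln A = ln(1.775) / 0.14 = 0.5737 / 0.14 = 4.0981
A = e^4.0981 ≈ 60.23 ha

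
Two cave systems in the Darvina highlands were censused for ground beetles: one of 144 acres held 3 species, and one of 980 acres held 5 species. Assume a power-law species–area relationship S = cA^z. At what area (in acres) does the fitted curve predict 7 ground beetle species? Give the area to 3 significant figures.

3470 acres

z = ln(5/3) / ln(980/144) = 0.5108 / 1.9177 = 0.2664
c = 3 / 144^0.2664 = 3 / 3.758 = 0.7984
A = (7/0.7984)^(1/0.2664) ⇒ ln A = ln(8.768)/0.2664 = 8.1507
A = e^8.1507 ≈ 3466 acres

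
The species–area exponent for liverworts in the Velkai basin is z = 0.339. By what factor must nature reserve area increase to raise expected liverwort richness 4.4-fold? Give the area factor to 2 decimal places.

(A₂/A₁)^0.339 = 4.4, so A₂/A₁ = 4.4^(1/0.339) = 4.4^2.95
ln(A₂/A₁) = ln 4.4 / 0.339 = 1.4816 / 0.339 = 4.3705
A₂/A₁ = e^4.3705 ≈ 79.08

79.08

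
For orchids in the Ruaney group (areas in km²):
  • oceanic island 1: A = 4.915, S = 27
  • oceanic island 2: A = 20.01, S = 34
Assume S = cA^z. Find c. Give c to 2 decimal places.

20.79

z = ln(S₂/S₁) / ln(A₂/A₁) = ln(34/27) / ln(20.01/4.915) = 0.2305 / 1.4039 = 0.1642
c = S₁ / A₁^z = 27 / 4.915^0.1642 = 27 / 1.299 = 20.79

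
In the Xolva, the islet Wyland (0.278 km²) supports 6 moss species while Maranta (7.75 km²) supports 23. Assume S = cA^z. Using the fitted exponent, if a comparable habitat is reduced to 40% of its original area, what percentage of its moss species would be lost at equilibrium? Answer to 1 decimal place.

30.9%

z = ln(23/6) / ln(7.75/0.278) = 1.3437 / 3.3278 = 0.4038
S_new/S_old = (A_new/A_old)^z = 0.4^0.4038 = exp(0.4038 × -0.9163) = 0.6907
Fraction lost = 1 − 0.6907 = 0.3093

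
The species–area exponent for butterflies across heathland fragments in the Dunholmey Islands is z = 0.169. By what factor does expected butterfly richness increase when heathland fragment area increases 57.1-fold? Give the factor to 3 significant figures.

1.98

S₂/S₁ = (A₂/A₁)^z = 57.1^0.169
ln(S₂/S₁) = 0.169 × ln 57.1 = 0.169 × 4.0448 = 0.6836
S₂/S₁ = e^0.6836 ≈ 1.981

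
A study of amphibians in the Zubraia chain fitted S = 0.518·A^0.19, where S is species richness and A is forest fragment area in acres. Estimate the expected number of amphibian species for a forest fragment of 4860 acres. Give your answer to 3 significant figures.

2.60

S = 0.518 × 4860^0.19
ln S = ln 0.518 + 0.19 × ln 4860 = -0.6578 + 0.19 × 8.4888 = 0.9551
S = e^0.9551 ≈ 2.599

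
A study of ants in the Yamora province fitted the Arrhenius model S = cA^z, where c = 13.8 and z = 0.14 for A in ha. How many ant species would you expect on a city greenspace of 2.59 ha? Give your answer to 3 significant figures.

S = 13.8 × 2.59^0.14
ln S = ln 13.8 + 0.14 × ln 2.59 = 2.6247 + 0.14 × 0.9517 = 2.7579
S = e^2.7579 ≈ 15.77

15.8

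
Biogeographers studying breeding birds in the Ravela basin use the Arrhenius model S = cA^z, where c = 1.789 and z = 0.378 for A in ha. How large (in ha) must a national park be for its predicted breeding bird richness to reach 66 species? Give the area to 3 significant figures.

66 = 1.789 × A^0.378  ⇒  A^0.378 = 66/1.789 = 36.89
ln A = ln(36.89) / 0.378 = 3.6080 / 0.378 = 9.5450
A = e^9.5450 ≈ 13974 ha

14000 ha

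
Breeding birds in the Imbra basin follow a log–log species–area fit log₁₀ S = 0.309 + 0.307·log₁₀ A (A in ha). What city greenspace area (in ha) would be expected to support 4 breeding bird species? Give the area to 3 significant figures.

9.01 ha

4 = 2.037 × A^0.307  ⇒  A^0.307 = 4/2.037 = 1.964
ln A = ln(1.964) / 0.307 = 0.6748 / 0.307 = 2.1980
A = e^2.1980 ≈ 9.007 ha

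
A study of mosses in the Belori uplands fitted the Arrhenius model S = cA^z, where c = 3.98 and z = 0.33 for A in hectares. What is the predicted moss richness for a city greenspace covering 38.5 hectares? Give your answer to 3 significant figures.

S = 3.98 × 38.5^0.33
ln S = ln 3.98 + 0.33 × ln 38.5 = 1.3813 + 0.33 × 3.6507 = 2.5860
S = e^2.5860 ≈ 13.28

13.3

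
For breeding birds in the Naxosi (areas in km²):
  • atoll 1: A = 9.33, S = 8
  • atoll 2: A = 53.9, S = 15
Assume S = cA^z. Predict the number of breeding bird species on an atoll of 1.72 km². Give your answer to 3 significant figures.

z = ln(15/8) / ln(53.9/9.33) = 0.6286 / 1.7539 = 0.3584
c = 8 / 9.33^0.3584 = 8 / 2.226 = 3.593
S₃ = 3.593 × 1.72^0.3584 = 3.593 × 1.215 ≈ 4.364

4.36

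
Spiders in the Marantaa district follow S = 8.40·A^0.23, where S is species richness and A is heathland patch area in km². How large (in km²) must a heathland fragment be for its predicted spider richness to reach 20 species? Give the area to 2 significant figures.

20 = 8.4 × A^0.23  ⇒  A^0.23 = 20/8.4 = 2.381
ln A = ln(2.381) / 0.23 = 0.8675 / 0.23 = 3.7717
A = e^3.7717 ≈ 43.46 km²

43 km²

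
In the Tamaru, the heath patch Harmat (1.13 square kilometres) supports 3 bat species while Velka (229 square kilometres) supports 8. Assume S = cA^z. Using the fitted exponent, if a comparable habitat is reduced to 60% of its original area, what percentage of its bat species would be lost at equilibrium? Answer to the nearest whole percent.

9%

z = ln(8/3) / ln(229/1.13) = 0.9808 / 5.3115 = 0.1847
S_new/S_old = (A_new/A_old)^z = 0.6^0.1847 = exp(0.1847 × -0.5108) = 0.91
Fraction lost = 1 − 0.91 = 0.09002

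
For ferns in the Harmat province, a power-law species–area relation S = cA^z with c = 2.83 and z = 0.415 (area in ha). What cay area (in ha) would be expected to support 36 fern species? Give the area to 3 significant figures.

36 = 2.83 × A^0.415  ⇒  A^0.415 = 36/2.83 = 12.72
ln A = ln(12.72) / 0.415 = 2.5432 / 0.415 = 6.1283
A = e^6.1283 ≈ 458.7 ha

459 ha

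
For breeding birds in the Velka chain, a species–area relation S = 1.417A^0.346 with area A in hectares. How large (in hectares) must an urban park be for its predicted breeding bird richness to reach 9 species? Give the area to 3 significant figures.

209 hectares

9 = 1.417 × A^0.346  ⇒  A^0.346 = 9/1.417 = 6.351
ln A = ln(6.351) / 0.346 = 1.8487 / 0.346 = 5.3430
A = e^5.3430 ≈ 209.1 hectares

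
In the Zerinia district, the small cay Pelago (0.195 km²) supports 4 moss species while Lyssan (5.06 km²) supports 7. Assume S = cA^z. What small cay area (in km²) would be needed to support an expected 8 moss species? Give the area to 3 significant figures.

11.0 km²

z = ln(7/4) / ln(5.06/0.195) = 0.5596 / 3.2561 = 0.1719
c = 4 / 0.195^0.1719 = 4 / 0.7551 = 5.298
A = (8/5.298)^(1/0.1719) ⇒ ln A = ln(1.51)/0.1719 = 2.3983
A = e^2.3983 ≈ 11 km²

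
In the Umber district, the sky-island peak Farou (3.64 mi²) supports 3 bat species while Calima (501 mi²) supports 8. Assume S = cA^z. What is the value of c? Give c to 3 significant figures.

2.32

z = ln(S₂/S₁) / ln(A₂/A₁) = ln(8/3) / ln(501/3.64) = 0.9808 / 4.9246 = 0.1992
c = S₁ / A₁^z = 3 / 3.64^0.1992 = 3 / 1.293 = 2.319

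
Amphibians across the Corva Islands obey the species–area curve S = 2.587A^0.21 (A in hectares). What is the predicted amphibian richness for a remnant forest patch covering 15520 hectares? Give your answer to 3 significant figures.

S = 2.587 × 15520^0.21 = 2.587 × 7.587 ≈ 19.63

19.6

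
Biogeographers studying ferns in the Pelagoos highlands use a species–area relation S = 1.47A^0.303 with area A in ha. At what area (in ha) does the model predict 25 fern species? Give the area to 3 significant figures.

25 = 1.47 × A^0.303  ⇒  A^0.303 = 25/1.47 = 17.01
ln A = ln(17.01) / 0.303 = 2.8336 / 0.303 = 9.3519
A = e^9.3519 ≈ 11520 ha

11500 ha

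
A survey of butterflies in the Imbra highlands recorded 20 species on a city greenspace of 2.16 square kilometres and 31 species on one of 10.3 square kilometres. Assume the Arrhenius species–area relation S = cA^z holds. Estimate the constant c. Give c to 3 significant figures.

z = ln(S₂/S₁) / ln(A₂/A₁) = ln(31/20) / ln(10.3/2.16) = 0.4383 / 1.5620 = 0.2806
c = S₁ / A₁^z = 20 / 2.16^0.2806 = 20 / 1.241 = 16.11

16.1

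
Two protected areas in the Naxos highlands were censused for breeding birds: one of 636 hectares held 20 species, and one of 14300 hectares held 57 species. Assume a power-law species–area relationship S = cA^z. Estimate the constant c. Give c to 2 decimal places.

2.28

z = ln(S₂/S₁) / ln(A₂/A₁) = ln(57/20) / ln(14300/636) = 1.0473 / 3.1128 = 0.3365
c = S₁ / A₁^z = 20 / 636^0.3365 = 20 / 8.775 = 2.279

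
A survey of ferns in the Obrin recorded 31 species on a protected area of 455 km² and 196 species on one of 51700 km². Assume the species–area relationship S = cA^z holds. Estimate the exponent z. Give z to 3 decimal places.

Taking logs: ln S = ln c + z ln A, so z = (ln S₂ − ln S₁)/(ln A₂ − ln A₁).
z = ln(196/31) / ln(51700/455) = ln(6.323) / ln(113.6) = 1.8441 / 4.7329 = 0.3896

0.390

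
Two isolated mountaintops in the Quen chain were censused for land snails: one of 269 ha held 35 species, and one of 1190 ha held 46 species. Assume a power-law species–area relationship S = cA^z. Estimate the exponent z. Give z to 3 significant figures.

Taking logs: ln S = ln c + z ln A, so z = (ln S₂ − ln S₁)/(ln A₂ − ln A₁).
z = ln(46/35) / ln(1190/269) = ln(1.314) / ln(4.424) = 0.2733 / 1.4870 = 0.1838

0.184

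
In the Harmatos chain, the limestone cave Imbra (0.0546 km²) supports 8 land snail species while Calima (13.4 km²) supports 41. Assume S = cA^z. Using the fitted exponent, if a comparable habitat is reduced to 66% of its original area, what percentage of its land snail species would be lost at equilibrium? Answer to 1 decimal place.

11.6%

z = ln(41/8) / ln(13.4/0.0546) = 1.6341 / 5.5030 = 0.2970
S_new/S_old = (A_new/A_old)^z = 0.66^0.2970 = exp(0.2970 × -0.4155) = 0.8839
Fraction lost = 1 − 0.8839 = 0.1161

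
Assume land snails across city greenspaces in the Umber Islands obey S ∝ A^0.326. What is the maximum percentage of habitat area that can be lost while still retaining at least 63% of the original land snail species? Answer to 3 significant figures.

75.8%

Need (A_new/A_old)^0.326 = 0.63, so A_new/A_old = 0.63^(1/0.326) = 0.63^3.067
ln(A_new/A_old) = ln 0.63 / 0.326 = -0.4620 / 0.326 = -1.4173
A_new/A_old = e^-1.4173 ≈ 0.2424
Fraction that can be lost = 1 − 0.2424 = 0.7576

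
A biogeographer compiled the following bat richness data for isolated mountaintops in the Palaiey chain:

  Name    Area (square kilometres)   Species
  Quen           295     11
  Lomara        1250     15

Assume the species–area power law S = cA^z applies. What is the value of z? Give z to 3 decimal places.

0.215

Taking logs: ln S = ln c + z ln A, so z = (ln S₂ − ln S₁)/(ln A₂ − ln A₁).
z = ln(15/11) / ln(1250/295) = ln(1.364) / ln(4.237) = 0.3102 / 1.4439 = 0.2148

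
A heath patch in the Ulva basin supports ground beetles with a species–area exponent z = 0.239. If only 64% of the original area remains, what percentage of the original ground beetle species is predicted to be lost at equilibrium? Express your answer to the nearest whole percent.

10%

S_new/S_old = (A_new/A_old)^z = 0.64^0.239
= exp(0.239 × ln 0.64) = exp(0.239 × -0.4463) = exp(-0.1067) ≈ 0.8988
Fraction lost = 1 − 0.8988 = 0.1012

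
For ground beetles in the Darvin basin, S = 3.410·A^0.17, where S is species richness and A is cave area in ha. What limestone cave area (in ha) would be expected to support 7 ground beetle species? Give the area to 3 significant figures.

7 = 3.41 × A^0.17  ⇒  A^0.17 = 7/3.41 = 2.053
ln A = ln(2.053) / 0.17 = 0.7192 / 0.17 = 4.2306
A = e^4.2306 ≈ 68.76 ha

68.8 ha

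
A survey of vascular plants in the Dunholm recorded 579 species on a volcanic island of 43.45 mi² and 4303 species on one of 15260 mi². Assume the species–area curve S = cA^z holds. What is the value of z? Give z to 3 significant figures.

0.342

Taking logs: ln S = ln c + z ln A, so z = (ln S₂ − ln S₁)/(ln A₂ − ln A₁).
z = ln(4303/579) / ln(15260/43.45) = ln(7.432) / ln(351.2) = 2.0058 / 5.8614 = 0.3422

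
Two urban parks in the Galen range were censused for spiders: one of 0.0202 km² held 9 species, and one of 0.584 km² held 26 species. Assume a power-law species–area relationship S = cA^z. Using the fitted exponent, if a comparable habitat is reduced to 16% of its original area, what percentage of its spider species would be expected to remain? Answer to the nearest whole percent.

z = ln(26/9) / ln(0.584/0.0202) = 1.0609 / 3.3642 = 0.3153
S_new/S_old = (A_new/A_old)^z = 0.16^0.3153 = exp(0.3153 × -1.8326) = 0.5611

56%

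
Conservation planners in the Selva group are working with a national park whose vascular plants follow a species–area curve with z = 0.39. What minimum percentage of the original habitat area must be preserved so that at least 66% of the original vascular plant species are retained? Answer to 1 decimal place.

34.5%

Need (A_new/A_old)^0.39 = 0.66, so A_new/A_old = 0.66^(1/0.39) = 0.66^2.564
ln(A_new/A_old) = ln 0.66 / 0.39 = -0.4155 / 0.39 = -1.0654
A_new/A_old = e^-1.0654 ≈ 0.3446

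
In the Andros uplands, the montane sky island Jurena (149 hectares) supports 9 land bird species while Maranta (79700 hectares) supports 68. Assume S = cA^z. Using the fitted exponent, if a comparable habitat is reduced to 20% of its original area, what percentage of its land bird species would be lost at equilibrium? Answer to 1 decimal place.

z = ln(68/9) / ln(79700/149) = 2.0223 / 6.2821 = 0.3219
S_new/S_old = (A_new/A_old)^z = 0.2^0.3219 = exp(0.3219 × -1.6094) = 0.5957
Fraction lost = 1 − 0.5957 = 0.4043

40.4%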